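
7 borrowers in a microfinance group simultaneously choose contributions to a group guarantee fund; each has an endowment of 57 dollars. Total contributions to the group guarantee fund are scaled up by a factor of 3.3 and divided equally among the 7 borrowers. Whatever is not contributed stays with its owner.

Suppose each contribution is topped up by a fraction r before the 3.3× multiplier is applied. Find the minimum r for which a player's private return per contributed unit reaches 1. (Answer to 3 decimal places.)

With matching at rate r, one contributed unit becomes (1 + r) in the group guarantee fund and returns 3.3 × (1 + r) / 7 to the contributor.
Setting this equal to 1: 1 + r = 7/3.3 = 2.1212.
So the minimum matching rate is r = 2.1212 − 1 = 1.121.

1.121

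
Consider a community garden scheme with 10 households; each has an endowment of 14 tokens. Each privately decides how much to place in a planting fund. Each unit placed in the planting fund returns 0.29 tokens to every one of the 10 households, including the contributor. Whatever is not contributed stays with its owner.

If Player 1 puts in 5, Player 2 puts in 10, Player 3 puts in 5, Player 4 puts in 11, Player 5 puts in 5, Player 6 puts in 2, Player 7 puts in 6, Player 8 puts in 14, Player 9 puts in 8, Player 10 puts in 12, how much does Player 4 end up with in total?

25.62 tokens

Total contributed: 5 + 10 + 5 + 11 + 5 + 2 + 6 + 14 + 8 + 12 = 78.
Each receives 0.29 × 78 = 22.62 from the planting fund.
Player 4 keeps 14 − 11 = 3, so Player 4's payoff is 3 + 22.62 = 25.62.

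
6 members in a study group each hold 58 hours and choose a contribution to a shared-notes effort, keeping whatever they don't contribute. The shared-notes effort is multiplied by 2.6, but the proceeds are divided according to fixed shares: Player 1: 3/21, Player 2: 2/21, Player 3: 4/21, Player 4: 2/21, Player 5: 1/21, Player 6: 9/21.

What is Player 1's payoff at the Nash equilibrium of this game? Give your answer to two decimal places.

For player j, contributing a unit is worthwhile iff 2.6 × (j's share) ≥ 1, i.e. iff j's share is at least 0.3846.
Player 6 alone (share 9/21) is above the threshold, contributing 58; the remaining 5 contribute 0. Total contributed: 58.
Player 1 keeps 58 and receives 2.6 × 58 × 3/21 = 21.54 from the shared-notes effort, for a payoff of 79.54.

79.54 hours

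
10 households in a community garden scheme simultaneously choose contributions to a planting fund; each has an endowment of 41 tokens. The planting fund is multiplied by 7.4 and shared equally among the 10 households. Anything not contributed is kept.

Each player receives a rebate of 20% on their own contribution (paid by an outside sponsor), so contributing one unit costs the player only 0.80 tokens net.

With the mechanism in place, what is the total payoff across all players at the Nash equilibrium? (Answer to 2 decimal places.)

The effective private return is (7.4/10) / 0.80 = 0.9250, which is still under 1, so the mechanism doesn't change anyone's dominant strategy: zero contribution.
Everyone keeps their endowment and the group total is 10 × 41 = 410.

410.00 tokens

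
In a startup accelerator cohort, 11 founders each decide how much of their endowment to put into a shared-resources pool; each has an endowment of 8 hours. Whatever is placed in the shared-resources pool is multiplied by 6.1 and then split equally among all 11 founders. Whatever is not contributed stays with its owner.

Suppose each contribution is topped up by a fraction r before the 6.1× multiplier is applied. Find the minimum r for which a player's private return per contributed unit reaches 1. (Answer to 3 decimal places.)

With matching at rate r, one contributed unit becomes (1 + r) in the shared-resources pool and returns 6.1 × (1 + r) / 11 to the contributor.
Setting this equal to 1: 1 + r = 11/6.1 = 1.8033.
So the minimum matching rate is r = 1.8033 − 1 = 0.803.

0.803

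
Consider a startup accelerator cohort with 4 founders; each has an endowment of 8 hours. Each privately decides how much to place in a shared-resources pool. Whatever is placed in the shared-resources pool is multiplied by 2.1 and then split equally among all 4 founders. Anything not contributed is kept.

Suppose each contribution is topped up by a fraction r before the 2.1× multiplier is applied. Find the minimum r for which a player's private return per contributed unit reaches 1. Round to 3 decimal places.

0.905

With matching at rate r, one contributed unit becomes (1 + r) in the shared-resources pool and returns 2.1 × (1 + r) / 4 to the contributor.
Setting this equal to 1: 1 + r = 4/2.1 = 1.9048.
So the minimum matching rate is r = 1.9048 − 1 = 0.905.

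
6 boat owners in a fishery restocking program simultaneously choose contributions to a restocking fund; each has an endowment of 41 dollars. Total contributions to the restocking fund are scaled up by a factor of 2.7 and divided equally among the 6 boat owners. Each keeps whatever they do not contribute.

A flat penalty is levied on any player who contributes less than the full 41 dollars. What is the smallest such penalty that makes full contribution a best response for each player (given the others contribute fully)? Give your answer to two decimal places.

Given the others contribute fully, the best deviation is to contribute 0 (any partial contribution still incurs the fine and gives up units whose private return 0.4500 is below 1).
Deviating from 41 to 0 saves 41 dollars but forfeits the deviator's share of the drop in the restocking fund: 2.7/6 × 41 = 18.45.
So the deviation gain is 41 − 18.45 = 22.55, and the fine must be at least 22.55 dollars to wipe it out.

22.55 dollars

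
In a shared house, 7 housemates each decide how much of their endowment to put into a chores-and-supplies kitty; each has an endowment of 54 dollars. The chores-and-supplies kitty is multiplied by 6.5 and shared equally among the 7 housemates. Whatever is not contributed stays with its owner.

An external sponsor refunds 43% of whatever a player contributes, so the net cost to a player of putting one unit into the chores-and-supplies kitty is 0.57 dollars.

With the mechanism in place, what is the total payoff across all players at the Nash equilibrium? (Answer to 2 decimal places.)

2619.54 dollars

Under the mechanism each unit contributed yields (6.5/7) / 0.57 = 1.6291 back to its contributor per unit of net cost, which exceeds 1, making full contribution the dominant choice for everyone.
So the Nash equilibrium is full contribution by all 7; the group earns 7 × (54 × 0.43 + 6.5 × 54) = 2619.54.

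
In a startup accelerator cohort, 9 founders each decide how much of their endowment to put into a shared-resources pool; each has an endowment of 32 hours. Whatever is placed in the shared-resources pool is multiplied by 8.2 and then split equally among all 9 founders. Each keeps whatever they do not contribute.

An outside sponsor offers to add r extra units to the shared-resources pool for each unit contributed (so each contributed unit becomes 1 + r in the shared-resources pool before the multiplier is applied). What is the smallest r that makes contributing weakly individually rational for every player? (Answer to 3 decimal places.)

0.098

With matching at rate r, one contributed unit becomes (1 + r) in the shared-resources pool and returns 8.2 × (1 + r) / 9 to the contributor.
Setting this equal to 1: 1 + r = 9/8.2 = 1.0976.
So the minimum matching rate is r = 1.0976 − 1 = 0.098.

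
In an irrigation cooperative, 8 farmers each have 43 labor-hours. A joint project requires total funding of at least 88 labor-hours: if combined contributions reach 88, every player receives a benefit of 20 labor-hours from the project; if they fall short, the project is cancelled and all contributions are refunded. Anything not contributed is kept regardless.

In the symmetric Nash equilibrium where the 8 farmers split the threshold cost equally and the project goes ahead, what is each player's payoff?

Equal share of the threshold: 88/8 = 11.
At this profile no one gains by cutting their contribution: any cut drops the total below 88, the project is cancelled, contributions are refunded, and the deviator ends with 43, which is less than 43 − 11 + 20 = 52. Contributing more than 11 just wastes the excess. So contributing exactly 11 is a best response.
Each player's payoff: 43 − 11 + 20 = 52.

52 labor-hours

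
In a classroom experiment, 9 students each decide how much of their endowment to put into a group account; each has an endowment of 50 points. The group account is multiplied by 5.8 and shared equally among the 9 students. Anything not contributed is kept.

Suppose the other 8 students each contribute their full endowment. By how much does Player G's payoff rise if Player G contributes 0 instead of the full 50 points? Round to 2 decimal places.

Switching from a contribution of 50 to 0 lets Player G keep an extra 50 points, but lowers the group account by 50, which costs Player G their own share of that drop: 5.8/9 × 50 = 32.22.
Net gain = 50 − 32.22 = 17.78. The private return per contributed unit (0.6444) is below 1, so free-riding is indeed the best response regardless of what the others do.

17.78 points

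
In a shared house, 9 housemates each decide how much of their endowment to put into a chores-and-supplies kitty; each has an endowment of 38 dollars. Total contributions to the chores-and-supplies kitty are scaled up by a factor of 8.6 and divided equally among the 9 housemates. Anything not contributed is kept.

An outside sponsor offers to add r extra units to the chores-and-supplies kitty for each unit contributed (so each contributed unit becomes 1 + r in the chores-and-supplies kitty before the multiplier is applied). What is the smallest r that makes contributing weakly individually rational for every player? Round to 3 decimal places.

0.047

With matching at rate r, one contributed unit becomes (1 + r) in the chores-and-supplies kitty and returns 8.6 × (1 + r) / 9 to the contributor.
Setting this equal to 1: 1 + r = 9/8.6 = 1.0465.
So the minimum matching rate is r = 1.0465 − 1 = 0.047.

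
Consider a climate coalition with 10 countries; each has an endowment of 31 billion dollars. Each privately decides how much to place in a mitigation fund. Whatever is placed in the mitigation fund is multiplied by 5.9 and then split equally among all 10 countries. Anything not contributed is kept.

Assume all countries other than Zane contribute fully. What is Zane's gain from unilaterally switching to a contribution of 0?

12.71 billion dollars

Switching from a contribution of 31 to 0 lets Zane keep an extra 31 billion dollars, but lowers the mitigation fund by 31, which costs Zane their own share of that drop: 5.9/10 × 31 = 18.29.
Net gain = 31 − 18.29 = 12.71. The private return per contributed unit (0.5900) is below 1, so free-riding is indeed the best response regardless of what the others do.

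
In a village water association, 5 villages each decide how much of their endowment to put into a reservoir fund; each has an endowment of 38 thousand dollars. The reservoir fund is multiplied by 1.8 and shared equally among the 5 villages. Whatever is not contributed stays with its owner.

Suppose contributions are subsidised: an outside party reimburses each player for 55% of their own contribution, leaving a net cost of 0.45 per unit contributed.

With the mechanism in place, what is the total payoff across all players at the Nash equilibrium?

190.00 thousand dollars

Even with the mechanism, each unit contributed returns only (1.8/5) / 0.45 = 0.8000 per unit of net cost, so contributing nothing is still dominant.
At the Nash equilibrium no one contributes; group total payoff = 5 × 38 = 190.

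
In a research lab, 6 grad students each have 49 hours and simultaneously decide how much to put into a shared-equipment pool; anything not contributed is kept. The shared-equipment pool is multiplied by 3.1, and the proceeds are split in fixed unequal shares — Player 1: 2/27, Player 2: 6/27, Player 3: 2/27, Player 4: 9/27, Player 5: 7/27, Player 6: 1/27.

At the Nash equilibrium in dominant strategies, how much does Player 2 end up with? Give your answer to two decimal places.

Each unit j contributes comes back to j as 3.1 × (j's share), so j prefers to contribute only if that share exceeds 1/3.1 = 0.3226; otherwise keeping the unit dominates.
Only Player 4 (9/27) clears that bar, contributing 49; the remaining 5 contribute 0. Total contributed: 49.
Player 2 keeps 49 and receives 3.1 × 49 × 6/27 = 33.76 from the shared-equipment pool, for a payoff of 82.76.

82.76 hours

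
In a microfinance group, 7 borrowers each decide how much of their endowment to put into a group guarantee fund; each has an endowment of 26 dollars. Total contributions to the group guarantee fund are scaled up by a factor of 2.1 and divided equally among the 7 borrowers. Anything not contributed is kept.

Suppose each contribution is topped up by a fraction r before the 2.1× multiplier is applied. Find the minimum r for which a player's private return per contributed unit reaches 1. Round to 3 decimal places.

2.333

With matching at rate r, one contributed unit becomes (1 + r) in the group guarantee fund and returns 2.1 × (1 + r) / 7 to the contributor.
Setting this equal to 1: 1 + r = 7/2.1 = 3.3333.
So the minimum matching rate is r = 3.3333 − 1 = 2.333.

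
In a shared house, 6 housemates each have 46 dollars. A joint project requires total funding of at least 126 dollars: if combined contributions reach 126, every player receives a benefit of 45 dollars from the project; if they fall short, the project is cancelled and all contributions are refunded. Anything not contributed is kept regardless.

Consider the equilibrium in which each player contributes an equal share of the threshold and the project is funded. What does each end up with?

70 dollars

Equal share of the threshold: 126/6 = 21.
At this profile no one gains by cutting their contribution: any cut drops the total below 126, the project is cancelled, contributions are refunded, and the deviator ends with 46, which is less than 46 − 21 + 45 = 70. Contributing more than 21 just wastes the excess. So contributing exactly 21 is a best response.
Each player's payoff: 46 − 21 + 45 = 70.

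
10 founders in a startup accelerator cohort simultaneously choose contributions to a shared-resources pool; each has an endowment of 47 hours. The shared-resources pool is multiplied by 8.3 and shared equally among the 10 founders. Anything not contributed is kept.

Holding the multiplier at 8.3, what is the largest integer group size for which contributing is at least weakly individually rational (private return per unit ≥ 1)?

Private return per unit is 8.3/(group size), which is ≥ 1 whenever the group size is ≤ 8.3.
The largest such integer is 8.

8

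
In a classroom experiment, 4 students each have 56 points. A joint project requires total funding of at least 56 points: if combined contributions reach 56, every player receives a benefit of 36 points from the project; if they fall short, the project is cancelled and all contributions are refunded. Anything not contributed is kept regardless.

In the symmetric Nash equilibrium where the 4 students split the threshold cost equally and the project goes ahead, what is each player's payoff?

78 points

Equal share of the threshold: 56/4 = 14.
At this profile no one gains by cutting their contribution: any cut drops the total below 56, the project is cancelled, contributions are refunded, and the deviator ends with 56, which is less than 56 − 14 + 36 = 78. Contributing more than 14 just wastes the excess. So contributing exactly 14 is a best response.
Each player's payoff: 56 − 14 + 36 = 78.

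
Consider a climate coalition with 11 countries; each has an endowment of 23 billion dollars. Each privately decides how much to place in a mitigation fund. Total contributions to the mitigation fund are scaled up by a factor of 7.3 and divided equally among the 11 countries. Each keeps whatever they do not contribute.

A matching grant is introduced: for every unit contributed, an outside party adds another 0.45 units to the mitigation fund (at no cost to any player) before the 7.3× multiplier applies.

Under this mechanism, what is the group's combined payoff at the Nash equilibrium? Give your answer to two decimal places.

Even with the mechanism, each unit contributed returns only 7.3 × 1.45 / 11 = 0.9623 per unit of net cost, so contributing nothing is still dominant.
At the Nash equilibrium no one contributes; group total payoff = 11 × 23 = 253.

253.00 billion dollars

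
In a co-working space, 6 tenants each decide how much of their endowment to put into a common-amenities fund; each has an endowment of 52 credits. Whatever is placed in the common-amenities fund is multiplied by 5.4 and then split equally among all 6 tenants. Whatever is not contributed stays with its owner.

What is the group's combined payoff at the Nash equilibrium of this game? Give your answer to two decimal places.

312.00 credits

Each contributed unit returns 5.4/6 = 0.9000 to its contributor — below 1 — so contributing 0 is dominant for every player. At the Nash equilibrium everyone keeps their 52, and the group total is 6 × 52 = 312.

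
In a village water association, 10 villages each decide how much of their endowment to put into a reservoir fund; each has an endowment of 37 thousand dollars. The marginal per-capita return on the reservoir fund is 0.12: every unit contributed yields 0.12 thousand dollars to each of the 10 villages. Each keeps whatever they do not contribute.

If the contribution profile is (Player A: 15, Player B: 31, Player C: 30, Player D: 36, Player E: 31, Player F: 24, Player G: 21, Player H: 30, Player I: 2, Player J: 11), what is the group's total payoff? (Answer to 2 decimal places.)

Total contributed: 15 + 31 + 30 + 36 + 31 + 24 + 21 + 30 + 2 + 11 = 231; total kept: 10 × 37 − 231 = 139.
The reservoir fund pays out 0.12 × 10 × 231 = 277.20 in aggregate.
Group total = 139 + 277.20 = 416.20.

416.20 thousand dollars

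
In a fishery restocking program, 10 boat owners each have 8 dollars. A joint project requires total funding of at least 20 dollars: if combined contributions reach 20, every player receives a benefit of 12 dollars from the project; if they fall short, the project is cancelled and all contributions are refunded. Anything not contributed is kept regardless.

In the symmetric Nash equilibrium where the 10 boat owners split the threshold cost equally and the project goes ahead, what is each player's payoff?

18 dollars

Equal share of the threshold: 20/10 = 2.
At this profile no one gains by cutting their contribution: any cut drops the total below 20, the project is cancelled, contributions are refunded, and the deviator ends with 8, which is less than 8 − 2 + 12 = 18. Contributing more than 2 just wastes the excess. So contributing exactly 2 is a best response.
Each player's payoff: 8 − 2 + 12 = 18.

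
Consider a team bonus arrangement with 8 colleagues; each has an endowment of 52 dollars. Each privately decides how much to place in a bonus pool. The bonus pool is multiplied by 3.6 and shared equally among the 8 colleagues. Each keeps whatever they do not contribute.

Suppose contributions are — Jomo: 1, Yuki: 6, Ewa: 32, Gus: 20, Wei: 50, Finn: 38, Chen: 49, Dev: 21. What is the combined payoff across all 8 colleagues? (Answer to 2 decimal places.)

Total contributed: 1 + 6 + 32 + 20 + 50 + 38 + 49 + 21 = 217; total kept: 8 × 52 − 217 = 199.
The bonus pool pays out 3.6 × 217 = 781.20 in aggregate.
Group total = 199 + 781.20 = 980.20.

980.20 dollars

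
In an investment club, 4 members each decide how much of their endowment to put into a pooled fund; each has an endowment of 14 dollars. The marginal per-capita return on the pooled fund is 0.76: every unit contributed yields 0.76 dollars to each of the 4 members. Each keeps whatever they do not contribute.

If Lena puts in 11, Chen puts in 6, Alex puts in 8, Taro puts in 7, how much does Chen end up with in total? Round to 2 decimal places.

Total contributed: 11 + 6 + 8 + 7 = 32.
Each receives 0.76 × 32 = 24.32 from the pooled fund.
Chen keeps 14 − 6 = 8, so Chen's payoff is 8 + 24.32 = 32.32.

32.32 dollars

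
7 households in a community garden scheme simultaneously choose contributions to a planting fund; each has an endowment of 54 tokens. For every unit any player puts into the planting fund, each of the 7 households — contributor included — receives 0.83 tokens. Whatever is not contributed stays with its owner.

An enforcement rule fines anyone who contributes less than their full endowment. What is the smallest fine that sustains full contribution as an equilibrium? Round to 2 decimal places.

Given the others contribute fully, the best deviation is to contribute 0 (any partial contribution still incurs the fine and gives up units whose private return 0.83 is below 1).
Deviating from 54 to 0 saves 54 tokens but forfeits the deviator's share of the drop in the planting fund: 0.83 × 54 = 44.82.
So the deviation gain is 54 − 44.82 = 9.18, and the fine must be at least 9.18 tokens to wipe it out.

9.18 tokens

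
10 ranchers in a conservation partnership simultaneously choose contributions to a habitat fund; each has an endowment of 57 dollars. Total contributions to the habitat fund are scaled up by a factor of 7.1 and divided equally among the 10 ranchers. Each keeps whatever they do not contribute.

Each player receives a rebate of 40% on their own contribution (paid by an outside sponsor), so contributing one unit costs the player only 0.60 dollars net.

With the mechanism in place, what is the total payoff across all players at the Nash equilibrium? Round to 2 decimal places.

4275.00 dollars

The effective private return per unit is now (7.1/10) / 0.60 = 1.1833 > 1, so every player's dominant strategy flips to full contribution.
At the Nash equilibrium everyone contributes 57. Group total payoff = 10 × (57 × 0.40 + 7.1 × 57) = 4275.00.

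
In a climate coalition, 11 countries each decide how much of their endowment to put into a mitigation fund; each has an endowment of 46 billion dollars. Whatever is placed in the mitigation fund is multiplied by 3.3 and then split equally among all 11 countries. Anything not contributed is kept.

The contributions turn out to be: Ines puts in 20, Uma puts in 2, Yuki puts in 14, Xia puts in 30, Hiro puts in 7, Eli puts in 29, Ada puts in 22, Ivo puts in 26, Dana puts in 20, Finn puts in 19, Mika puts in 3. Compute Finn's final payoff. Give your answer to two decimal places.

84.60 billion dollars

Total contributed: 20 + 2 + 14 + 30 + 7 + 29 + 22 + 26 + 20 + 19 + 3 = 192.
Each receives 3.3 × 192 / 11 = 57.60 from the mitigation fund.
Finn keeps 46 − 19 = 27, so Finn's payoff is 27 + 57.60 = 84.60.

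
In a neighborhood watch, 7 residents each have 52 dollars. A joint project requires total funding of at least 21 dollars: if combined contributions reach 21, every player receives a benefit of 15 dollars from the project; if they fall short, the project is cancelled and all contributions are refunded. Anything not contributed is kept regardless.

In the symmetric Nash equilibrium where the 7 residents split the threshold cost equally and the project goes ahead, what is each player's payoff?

Equal share of the threshold: 21/7 = 3.
At this profile no one gains by cutting their contribution: any cut drops the total below 21, the project is cancelled, contributions are refunded, and the deviator ends with 52, which is less than 52 − 3 + 15 = 64. Contributing more than 3 just wastes the excess. So contributing exactly 3 is a best response.
Each player's payoff: 52 − 3 + 15 = 64.

64 dollars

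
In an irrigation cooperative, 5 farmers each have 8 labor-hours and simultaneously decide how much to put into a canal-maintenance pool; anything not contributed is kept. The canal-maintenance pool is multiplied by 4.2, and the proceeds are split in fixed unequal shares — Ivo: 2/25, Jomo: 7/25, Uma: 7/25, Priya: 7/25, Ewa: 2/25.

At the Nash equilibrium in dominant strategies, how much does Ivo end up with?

A player with share s gets back 4.2·s per unit contributed, so full contribution is dominant for anyone with s > 1/4.2 = 0.2381 and zero contribution is dominant for anyone below.
The shares above 0.2381 belong to Jomo, Uma and Priya, contributing 8 each; the remaining 2 contribute 0. Total contributed: 24.
Ivo keeps 8 and receives 4.2 × 24 × 2/25 = 8.06 from the canal-maintenance pool, for a payoff of 16.06.

16.06 labor-hours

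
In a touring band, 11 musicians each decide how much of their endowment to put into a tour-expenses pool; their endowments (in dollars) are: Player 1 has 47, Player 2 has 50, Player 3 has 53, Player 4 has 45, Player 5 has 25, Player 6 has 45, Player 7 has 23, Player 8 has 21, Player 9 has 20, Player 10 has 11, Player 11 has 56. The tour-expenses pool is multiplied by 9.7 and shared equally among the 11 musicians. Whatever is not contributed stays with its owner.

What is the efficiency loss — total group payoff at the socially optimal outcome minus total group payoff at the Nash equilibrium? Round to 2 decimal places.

3445.20 dollars

The private return per contributed unit is 9.7/11 = 0.8818 < 1 for every player regardless of endowment, so the Nash equilibrium is zero contribution and the group total is Σ E_j = 47 + 50 + 53 + 45 + 25 + 45 + 23 + 21 + 20 + 11 + 56 = 396.
Each contributed unit returns 9.700 to the group, so the social optimum is full contribution by everyone: group total = 9.700 × 396 = 3841.20.
Efficiency loss = (9.700 − 1) × 396 = 3445.20.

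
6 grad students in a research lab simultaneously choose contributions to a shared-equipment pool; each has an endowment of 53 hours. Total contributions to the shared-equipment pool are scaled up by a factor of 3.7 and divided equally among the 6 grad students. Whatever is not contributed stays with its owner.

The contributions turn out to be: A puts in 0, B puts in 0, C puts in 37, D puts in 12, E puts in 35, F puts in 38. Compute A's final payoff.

128.23 hours

Total contributed: 0 + 0 + 37 + 12 + 35 + 38 = 122.
Each receives 3.7 × 122 / 6 = 75.23 from the shared-equipment pool.
A keeps 53 − 0 = 53, so A's payoff is 53 + 75.23 = 128.23.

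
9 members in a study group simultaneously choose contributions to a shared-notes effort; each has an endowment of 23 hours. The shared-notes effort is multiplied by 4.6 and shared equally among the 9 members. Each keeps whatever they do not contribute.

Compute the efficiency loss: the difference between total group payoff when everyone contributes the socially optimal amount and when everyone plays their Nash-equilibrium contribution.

745.20 hours

Each contributed unit returns 4.6/9 = 0.5111 to its contributor — below 1 — so contributing 0 is dominant for every player. At the Nash equilibrium everyone keeps their 23, and the group total is 9 × 23 = 207.
Each contributed unit returns 4.600 to the group as a whole (0.5111 to each of 9 players), which exceeds 1, so the social optimum is full contribution: group total = 4.600 × 207 = 952.20.
Efficiency loss = 952.20 − 207 = 745.20.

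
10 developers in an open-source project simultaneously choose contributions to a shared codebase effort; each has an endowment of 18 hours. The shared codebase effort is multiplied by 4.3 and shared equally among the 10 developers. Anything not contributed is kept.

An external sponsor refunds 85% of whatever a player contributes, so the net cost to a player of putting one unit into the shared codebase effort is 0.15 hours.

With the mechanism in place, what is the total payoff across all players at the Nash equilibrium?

The effective private return per unit is now (4.3/10) / 0.15 = 2.8667 > 1, so every player's dominant strategy flips to full contribution.
So the Nash equilibrium is full contribution by all 10; the group earns 10 × (18 × 0.85 + 4.3 × 18) = 927.00.

927.00 hours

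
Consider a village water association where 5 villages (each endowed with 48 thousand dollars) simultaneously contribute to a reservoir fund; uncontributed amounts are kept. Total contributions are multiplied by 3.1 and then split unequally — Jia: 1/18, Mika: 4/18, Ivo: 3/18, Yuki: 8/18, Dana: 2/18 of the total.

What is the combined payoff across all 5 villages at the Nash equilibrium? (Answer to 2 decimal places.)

For player j, contributing a unit is worthwhile iff 3.1 × (j's share) ≥ 1, i.e. iff j's share is at least 0.3226.
Only Yuki (8/18) clears that bar, contributing 48; the remaining 4 contribute 0. Total contributed: 48.
The reservoir fund pays out 3.1 × 48 = 148.80 in total (split across the unequal shares, but the aggregate is all that matters for the group sum).
The 4 free-riders keep 48 each, adding 192. Group total = 192 + 148.80 = 340.80.

340.80 thousand dollars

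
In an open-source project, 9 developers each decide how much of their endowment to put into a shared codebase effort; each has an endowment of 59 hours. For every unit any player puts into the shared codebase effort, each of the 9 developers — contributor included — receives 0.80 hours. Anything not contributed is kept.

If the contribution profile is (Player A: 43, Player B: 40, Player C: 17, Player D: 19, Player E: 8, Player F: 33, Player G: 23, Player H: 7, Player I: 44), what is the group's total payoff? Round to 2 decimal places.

1981.80 hours

Total contributed: 43 + 40 + 17 + 19 + 8 + 33 + 23 + 7 + 44 = 234; total kept: 9 × 59 − 234 = 297.
The shared codebase effort pays out 0.80 × 9 × 234 = 1684.80 in aggregate.
Group total = 297 + 1684.80 = 1981.80.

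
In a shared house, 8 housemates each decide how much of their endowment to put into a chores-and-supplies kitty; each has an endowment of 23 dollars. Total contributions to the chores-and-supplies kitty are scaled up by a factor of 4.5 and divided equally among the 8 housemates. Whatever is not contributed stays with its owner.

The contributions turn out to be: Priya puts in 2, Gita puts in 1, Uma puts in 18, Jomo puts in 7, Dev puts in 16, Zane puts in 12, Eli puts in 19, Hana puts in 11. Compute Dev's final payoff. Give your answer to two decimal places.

Total contributed: 2 + 1 + 18 + 7 + 16 + 12 + 19 + 11 = 86.
Each receives 4.5 × 86 / 8 = 48.38 from the chores-and-supplies kitty.
Dev keeps 23 − 16 = 7, so Dev's payoff is 7 + 48.38 = 55.38.

55.38 dollars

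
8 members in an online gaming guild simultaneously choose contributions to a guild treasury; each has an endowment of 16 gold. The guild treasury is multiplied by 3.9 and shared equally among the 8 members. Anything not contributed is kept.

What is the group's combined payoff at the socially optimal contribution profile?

499.20 gold

Each contributed unit returns 3.900 to the group as a whole (0.4875 to each of 8 players), which exceeds 1, so the social optimum is full contribution: group total = 3.900 × 128 = 499.20.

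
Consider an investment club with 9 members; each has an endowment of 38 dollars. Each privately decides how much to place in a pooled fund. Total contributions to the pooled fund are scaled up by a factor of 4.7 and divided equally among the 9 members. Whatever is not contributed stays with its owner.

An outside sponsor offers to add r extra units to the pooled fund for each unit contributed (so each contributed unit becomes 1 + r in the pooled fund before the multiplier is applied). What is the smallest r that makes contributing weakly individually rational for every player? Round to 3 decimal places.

With matching at rate r, one contributed unit becomes (1 + r) in the pooled fund and returns 4.7 × (1 + r) / 9 to the contributor.
Setting this equal to 1: 1 + r = 9/4.7 = 1.9149.
So the minimum matching rate is r = 1.9149 − 1 = 0.915.

0.915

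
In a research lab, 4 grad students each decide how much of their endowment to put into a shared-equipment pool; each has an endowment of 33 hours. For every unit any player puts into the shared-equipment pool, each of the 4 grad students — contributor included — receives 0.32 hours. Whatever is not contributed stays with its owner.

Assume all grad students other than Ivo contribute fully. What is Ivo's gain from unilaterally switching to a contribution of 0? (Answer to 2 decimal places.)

Switching from a contribution of 33 to 0 lets Ivo keep an extra 33 hours, but lowers the shared-equipment pool by 33, which costs Ivo their own share of that drop: 0.32 × 33 = 10.56.
Net gain = 33 − 10.56 = 22.44. The private return per contributed unit (0.32) is below 1, so free-riding is indeed the best response regardless of what the others do.

22.44 hours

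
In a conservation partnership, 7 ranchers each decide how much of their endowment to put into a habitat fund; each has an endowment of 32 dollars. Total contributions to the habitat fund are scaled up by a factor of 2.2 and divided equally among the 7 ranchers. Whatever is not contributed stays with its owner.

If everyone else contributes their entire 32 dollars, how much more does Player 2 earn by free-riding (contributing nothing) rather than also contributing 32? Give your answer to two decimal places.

Switching from a contribution of 32 to 0 lets Player 2 keep an extra 32 dollars, but lowers the habitat fund by 32, which costs Player 2 their own share of that drop: 2.2/7 × 32 = 10.06.
Net gain = 32 − 10.06 = 21.94. The private return per contributed unit (0.3143) is below 1, so free-riding is indeed the best response regardless of what the others do.

21.94 dollars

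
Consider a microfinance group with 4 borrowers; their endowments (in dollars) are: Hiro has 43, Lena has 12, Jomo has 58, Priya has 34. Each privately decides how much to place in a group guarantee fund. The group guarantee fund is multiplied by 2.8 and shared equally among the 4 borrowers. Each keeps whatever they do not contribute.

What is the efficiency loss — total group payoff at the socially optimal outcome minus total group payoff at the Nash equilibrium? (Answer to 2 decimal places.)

The private return per contributed unit is 2.8/4 = 0.7000 < 1 for every player regardless of endowment, so the Nash equilibrium is zero contribution and the group total is Σ E_j = 43 + 12 + 58 + 34 = 147.
Each contributed unit returns 2.800 to the group, so the social optimum is full contribution by everyone: group total = 2.800 × 147 = 411.60.
Efficiency loss = (2.800 − 1) × 147 = 264.60.

264.60 dollars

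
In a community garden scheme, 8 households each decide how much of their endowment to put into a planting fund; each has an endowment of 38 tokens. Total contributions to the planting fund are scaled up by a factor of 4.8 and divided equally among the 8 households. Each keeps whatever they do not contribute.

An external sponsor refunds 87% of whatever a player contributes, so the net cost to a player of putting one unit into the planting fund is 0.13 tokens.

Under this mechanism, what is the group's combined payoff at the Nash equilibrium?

1723.68 tokens

Under the mechanism each unit contributed yields (4.8/8) / 0.13 = 4.6154 back to its contributor per unit of net cost, which exceeds 1, making full contribution the dominant choice for everyone.
At the Nash equilibrium everyone contributes 38. Group total payoff = 8 × (38 × 0.87 + 4.8 × 38) = 1723.68.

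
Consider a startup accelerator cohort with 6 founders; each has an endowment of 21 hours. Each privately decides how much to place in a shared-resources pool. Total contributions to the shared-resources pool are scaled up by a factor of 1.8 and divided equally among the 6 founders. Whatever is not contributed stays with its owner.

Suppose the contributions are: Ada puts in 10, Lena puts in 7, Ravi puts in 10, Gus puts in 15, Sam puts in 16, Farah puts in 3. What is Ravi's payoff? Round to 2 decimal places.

29.30 hours

Total contributed: 10 + 7 + 10 + 15 + 16 + 3 = 61.
Each receives 1.8 × 61 / 6 = 18.30 from the shared-resources pool.
Ravi keeps 21 − 10 = 11, so Ravi's payoff is 11 + 18.30 = 29.30.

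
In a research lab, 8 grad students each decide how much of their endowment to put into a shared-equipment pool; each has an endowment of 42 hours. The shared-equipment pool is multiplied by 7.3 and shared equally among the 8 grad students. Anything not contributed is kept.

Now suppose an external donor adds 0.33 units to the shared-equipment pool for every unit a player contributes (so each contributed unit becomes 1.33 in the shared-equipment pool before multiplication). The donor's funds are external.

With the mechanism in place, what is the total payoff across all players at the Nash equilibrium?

3262.22 hours

Under the mechanism each unit contributed yields 7.3 × 1.33 / 8 = 1.2136 back to its contributor per unit of net cost, which exceeds 1, making full contribution the dominant choice for everyone.
At the Nash equilibrium everyone contributes 42. Group total payoff = 7.3 × 1.33 × 336 = 3262.22.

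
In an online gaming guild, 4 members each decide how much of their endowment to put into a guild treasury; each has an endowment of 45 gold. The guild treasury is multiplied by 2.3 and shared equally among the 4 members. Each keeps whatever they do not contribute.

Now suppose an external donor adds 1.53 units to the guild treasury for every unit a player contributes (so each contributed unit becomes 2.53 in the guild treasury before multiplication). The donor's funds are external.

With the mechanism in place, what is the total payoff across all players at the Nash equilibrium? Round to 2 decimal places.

1047.42 gold

The effective private return per unit is now 2.3 × 2.53 / 4 = 1.4548 > 1, so every player's dominant strategy flips to full contribution.
At the Nash equilibrium everyone contributes 45. Group total payoff = 2.3 × 2.53 × 180 = 1047.42.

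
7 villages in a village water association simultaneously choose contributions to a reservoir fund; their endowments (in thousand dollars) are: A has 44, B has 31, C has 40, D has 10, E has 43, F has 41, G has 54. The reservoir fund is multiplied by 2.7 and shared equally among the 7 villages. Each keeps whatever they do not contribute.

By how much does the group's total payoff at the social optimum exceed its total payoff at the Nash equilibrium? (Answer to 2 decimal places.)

447.10 thousand dollars

The private return per contributed unit is 2.7/7 = 0.3857 < 1 for every player regardless of endowment, so the Nash equilibrium is zero contribution and the group total is Σ E_j = 44 + 31 + 40 + 10 + 43 + 41 + 54 = 263.
Each contributed unit returns 2.700 to the group, so the social optimum is full contribution by everyone: group total = 2.700 × 263 = 710.10.
Efficiency loss = (2.700 − 1) × 263 = 447.10.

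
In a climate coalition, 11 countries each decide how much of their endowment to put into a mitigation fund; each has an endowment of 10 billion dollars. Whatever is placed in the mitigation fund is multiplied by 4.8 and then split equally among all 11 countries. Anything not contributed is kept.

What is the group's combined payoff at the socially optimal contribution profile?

Each contributed unit returns 4.800 to the group as a whole (0.4364 to each of 11 players), which exceeds 1, so the social optimum is full contribution: group total = 4.800 × 110 = 528.00.

528.00 billion dollars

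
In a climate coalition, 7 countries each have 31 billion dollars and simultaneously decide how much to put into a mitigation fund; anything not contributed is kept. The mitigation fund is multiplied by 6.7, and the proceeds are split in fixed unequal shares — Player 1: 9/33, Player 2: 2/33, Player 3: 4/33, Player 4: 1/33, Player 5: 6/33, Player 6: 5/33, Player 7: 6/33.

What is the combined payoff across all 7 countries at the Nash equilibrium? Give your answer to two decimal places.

923.80 billion dollars

A player with share s gets back 6.7·s per unit contributed, so full contribution is dominant for anyone with s > 1/6.7 = 0.1493 and zero contribution is dominant for anyone below.
The shares above 0.1493 belong to Player 1, Player 5, Player 6 and Player 7, contributing 31 each; the remaining 3 contribute 0. Total contributed: 124.
The mitigation fund pays out 6.7 × 124 = 830.80 in total (split across the unequal shares, but the aggregate is all that matters for the group sum).
The 3 free-riders keep 31 each, adding 93. Group total = 93 + 830.80 = 923.80.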